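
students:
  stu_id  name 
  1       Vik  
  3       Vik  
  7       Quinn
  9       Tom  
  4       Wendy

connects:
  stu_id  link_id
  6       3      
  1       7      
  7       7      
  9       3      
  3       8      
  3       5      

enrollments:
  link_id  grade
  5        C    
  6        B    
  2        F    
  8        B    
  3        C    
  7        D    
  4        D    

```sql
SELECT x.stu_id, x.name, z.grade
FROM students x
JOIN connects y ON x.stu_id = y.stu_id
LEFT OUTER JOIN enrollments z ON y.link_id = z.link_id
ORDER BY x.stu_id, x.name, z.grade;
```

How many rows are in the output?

5

Step 1 — x INNER JOIN y on stu_id → 5 row(s).
Then LEFT JOIN `enrollments z` on link_id: each of those 5 rows is kept; rows whose y.link_id has no match in z get NULL for z's columns.
Result: 5 row(s).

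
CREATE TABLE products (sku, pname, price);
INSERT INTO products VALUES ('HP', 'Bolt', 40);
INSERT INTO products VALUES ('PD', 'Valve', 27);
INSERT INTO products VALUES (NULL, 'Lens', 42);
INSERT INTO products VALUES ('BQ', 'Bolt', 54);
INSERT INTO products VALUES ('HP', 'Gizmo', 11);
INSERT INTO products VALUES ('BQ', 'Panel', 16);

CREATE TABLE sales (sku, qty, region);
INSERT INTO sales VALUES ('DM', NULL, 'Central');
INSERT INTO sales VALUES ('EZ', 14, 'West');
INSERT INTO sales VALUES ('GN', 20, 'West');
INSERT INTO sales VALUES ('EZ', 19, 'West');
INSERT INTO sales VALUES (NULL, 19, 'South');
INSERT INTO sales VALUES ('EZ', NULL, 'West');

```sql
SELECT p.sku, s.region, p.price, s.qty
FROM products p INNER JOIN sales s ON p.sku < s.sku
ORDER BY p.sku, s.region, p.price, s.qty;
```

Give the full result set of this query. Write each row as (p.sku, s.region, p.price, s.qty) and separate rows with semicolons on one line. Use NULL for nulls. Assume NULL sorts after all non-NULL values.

INNER JOIN keeps only pairs where the ON condition holds.
Matching on p.sku < s.sku. A NULL in a compared column never satisfies the condition.
- p[0] sku=HP → no match; dropped.
- p[1] sku=PD → no match; dropped.
- p[2] sku=NULL → no match; dropped.
- p[3] sku=BQ → 5 match(es) in s → 5 row(s).
- p[4] sku=HP → no match; dropped.
- p[5] sku=BQ → 5 match(es) in s → 5 row(s).
After projecting and ordering:
p.sku | s.region | p.price | s.qty
BQ | Central | 16 | NULL
BQ | Central | 54 | NULL
BQ | West | 16 | 14
BQ | West | 16 | 19
BQ | West | 16 | 20
BQ | West | 16 | NULL
BQ | West | 54 | 14
BQ | West | 54 | 19
BQ | West | 54 | 20
BQ | West | 54 | NULL

(BQ, Central, 16, NULL); (BQ, Central, 54, NULL); (BQ, West, 16, 14); (BQ, West, 16, 19); (BQ, West, 16, 20); (BQ, West, 16, NULL); (BQ, West, 54, 14); (BQ, West, 54, 19); (BQ, West, 54, 20); (BQ, West, 54, NULL)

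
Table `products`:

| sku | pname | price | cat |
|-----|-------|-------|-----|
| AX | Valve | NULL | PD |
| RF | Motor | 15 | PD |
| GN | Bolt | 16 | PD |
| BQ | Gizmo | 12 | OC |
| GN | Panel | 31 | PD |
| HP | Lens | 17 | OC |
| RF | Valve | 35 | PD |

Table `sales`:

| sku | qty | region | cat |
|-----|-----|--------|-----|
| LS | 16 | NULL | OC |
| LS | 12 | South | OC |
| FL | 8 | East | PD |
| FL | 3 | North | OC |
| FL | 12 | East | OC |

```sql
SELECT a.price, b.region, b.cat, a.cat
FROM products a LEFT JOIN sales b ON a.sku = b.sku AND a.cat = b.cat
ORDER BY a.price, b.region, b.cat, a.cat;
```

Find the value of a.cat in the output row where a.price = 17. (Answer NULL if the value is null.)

LEFT JOIN keeps every row from `products`; unmatched rows get NULL for `sales`'s columns.
Matching on a.sku = b.sku AND a.cat = b.cat.
Matched pairs: 0; unmatched a rows kept: 7.

OC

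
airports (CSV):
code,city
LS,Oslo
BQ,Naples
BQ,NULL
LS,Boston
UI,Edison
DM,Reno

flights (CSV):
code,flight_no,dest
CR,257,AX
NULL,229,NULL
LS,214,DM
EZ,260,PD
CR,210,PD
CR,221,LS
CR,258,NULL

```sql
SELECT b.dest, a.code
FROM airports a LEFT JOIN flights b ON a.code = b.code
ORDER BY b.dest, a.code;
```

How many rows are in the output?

LEFT JOIN keeps every row from `airports`; unmatched rows get NULL for `flights`'s columns.
Matching on a.code = b.code. A NULL in a compared column never satisfies the condition.
- a row (code=LS): matches 1 b row(s) → 1 output row(s).
- a row (code=BQ): no match → kept, b columns NULL.
- a row (code=BQ): no match → kept, b columns NULL.
- a row (code=LS): matches 1 b row(s) → 1 output row(s).
- a row (code=UI): no match → kept, b columns NULL.
- a row (code=DM): no match → kept, b columns NULL.
Total: 2 matched + 4 padded = 6 rows.

6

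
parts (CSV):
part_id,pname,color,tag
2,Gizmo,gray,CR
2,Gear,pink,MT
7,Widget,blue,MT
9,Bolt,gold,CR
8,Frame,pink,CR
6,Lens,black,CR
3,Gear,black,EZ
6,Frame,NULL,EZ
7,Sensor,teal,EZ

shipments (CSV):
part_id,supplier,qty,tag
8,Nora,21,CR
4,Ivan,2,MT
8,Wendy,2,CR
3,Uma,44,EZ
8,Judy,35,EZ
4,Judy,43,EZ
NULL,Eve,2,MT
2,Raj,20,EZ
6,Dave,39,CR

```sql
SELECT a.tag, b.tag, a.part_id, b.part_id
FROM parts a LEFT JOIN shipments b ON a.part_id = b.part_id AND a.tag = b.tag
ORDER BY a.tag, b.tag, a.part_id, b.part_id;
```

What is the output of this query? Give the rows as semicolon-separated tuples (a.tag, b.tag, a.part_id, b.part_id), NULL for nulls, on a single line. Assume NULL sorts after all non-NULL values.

LEFT JOIN keeps every row from `parts`; unmatched rows get NULL for `shipments`'s columns.
Matching on a.part_id = b.part_id AND a.tag = b.tag. A NULL in a compared column never satisfies the condition.
- a[0] part_id=2, tag=CR → no match; kept with NULLs on the b side.
- a[1] part_id=2, tag=MT → no match; kept with NULLs on the b side.
- a[2] part_id=7, tag=MT → no match; kept with NULLs on the b side.
- a[3] part_id=9, tag=CR → no match; kept with NULLs on the b side.
- a[4] part_id=8, tag=CR → 2 match(es) in b → 2 row(s).
- a[5] part_id=6, tag=CR → 1 match(es) in b → 1 row(s).
- a[6] part_id=3, tag=EZ → 1 match(es) in b → 1 row(s).
- a[7] part_id=6, tag=EZ → no match; kept with NULLs on the b side.
- a[8] part_id=7, tag=EZ → no match; kept with NULLs on the b side.
After projecting and ordering:
a.tag | b.tag | a.part_id | b.part_id
CR | CR | 6 | 6
CR | CR | 8 | 8
CR | CR | 8 | 8
CR | NULL | 2 | NULL
CR | NULL | 9 | NULL
EZ | EZ | 3 | 3
EZ | NULL | 6 | NULL
EZ | NULL | 7 | NULL
MT | NULL | 2 | NULL
MT | NULL | 7 | NULL

(CR, CR, 6, 6); (CR, CR, 8, 8); (CR, CR, 8, 8); (CR, NULL, 2, NULL); (CR, NULL, 9, NULL); (EZ, EZ, 3, 3); (EZ, NULL, 6, NULL); (EZ, NULL, 7, NULL); (MT, NULL, 2, NULL); (MT, NULL, 7, NULL)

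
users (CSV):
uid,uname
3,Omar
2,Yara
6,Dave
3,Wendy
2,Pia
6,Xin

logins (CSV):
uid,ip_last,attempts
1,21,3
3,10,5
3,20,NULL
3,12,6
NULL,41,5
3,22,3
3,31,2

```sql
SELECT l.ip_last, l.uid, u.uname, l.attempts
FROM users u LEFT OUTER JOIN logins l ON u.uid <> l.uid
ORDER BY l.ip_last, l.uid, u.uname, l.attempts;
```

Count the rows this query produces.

26

LEFT JOIN keeps every row from `users`; unmatched rows get NULL for `logins`'s columns.
Matching on u.uid <> l.uid. A NULL in a compared column never satisfies the condition.
Matched pairs: 26; unmatched u rows kept: 0.
Total: 26 rows.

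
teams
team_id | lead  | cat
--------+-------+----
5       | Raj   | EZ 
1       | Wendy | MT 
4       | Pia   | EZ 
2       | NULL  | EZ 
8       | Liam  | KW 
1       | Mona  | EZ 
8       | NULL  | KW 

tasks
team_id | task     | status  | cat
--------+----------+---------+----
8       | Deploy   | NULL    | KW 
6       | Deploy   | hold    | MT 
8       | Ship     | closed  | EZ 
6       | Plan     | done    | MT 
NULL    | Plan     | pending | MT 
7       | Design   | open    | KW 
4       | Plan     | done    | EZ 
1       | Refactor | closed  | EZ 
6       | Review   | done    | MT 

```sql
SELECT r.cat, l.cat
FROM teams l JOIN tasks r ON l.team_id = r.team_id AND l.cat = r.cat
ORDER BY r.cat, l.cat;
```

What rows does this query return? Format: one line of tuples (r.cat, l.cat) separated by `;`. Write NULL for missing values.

INNER JOIN keeps only pairs where the ON condition holds.
Matching on l.team_id = r.team_id AND l.cat = r.cat. A NULL in a compared column never satisfies the condition.
Matched pairs: 4.

(EZ, EZ); (EZ, EZ); (KW, KW); (KW, KW)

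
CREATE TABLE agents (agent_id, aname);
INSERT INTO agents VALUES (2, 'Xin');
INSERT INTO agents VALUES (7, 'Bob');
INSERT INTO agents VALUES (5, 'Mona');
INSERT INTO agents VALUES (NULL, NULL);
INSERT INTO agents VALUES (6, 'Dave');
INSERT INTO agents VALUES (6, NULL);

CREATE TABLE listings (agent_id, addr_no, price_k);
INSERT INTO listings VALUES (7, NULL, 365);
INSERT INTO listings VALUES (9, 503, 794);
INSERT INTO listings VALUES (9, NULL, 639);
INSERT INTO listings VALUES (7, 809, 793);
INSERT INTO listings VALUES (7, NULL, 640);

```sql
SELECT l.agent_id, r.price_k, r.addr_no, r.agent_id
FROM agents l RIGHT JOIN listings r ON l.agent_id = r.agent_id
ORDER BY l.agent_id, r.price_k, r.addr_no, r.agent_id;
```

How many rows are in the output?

RIGHT JOIN keeps every row from `listings`; unmatched rows get NULL for `agents`'s columns.
Matching on l.agent_id = r.agent_id. A NULL in a compared column never satisfies the condition.
- l[0] agent_id=2 → no match.
- l[1] agent_id=7 → 3 match(es) in r → 3 row(s).
- l[2] agent_id=5 → no match.
- l[3] agent_id=NULL → no match.
- l[4] agent_id=6 → no match.
- l[5] agent_id=6 → no match.
- 2 r row(s) had no l match → kept, l columns NULL.
Total: 3 matched + 2 padded = 5 rows.

5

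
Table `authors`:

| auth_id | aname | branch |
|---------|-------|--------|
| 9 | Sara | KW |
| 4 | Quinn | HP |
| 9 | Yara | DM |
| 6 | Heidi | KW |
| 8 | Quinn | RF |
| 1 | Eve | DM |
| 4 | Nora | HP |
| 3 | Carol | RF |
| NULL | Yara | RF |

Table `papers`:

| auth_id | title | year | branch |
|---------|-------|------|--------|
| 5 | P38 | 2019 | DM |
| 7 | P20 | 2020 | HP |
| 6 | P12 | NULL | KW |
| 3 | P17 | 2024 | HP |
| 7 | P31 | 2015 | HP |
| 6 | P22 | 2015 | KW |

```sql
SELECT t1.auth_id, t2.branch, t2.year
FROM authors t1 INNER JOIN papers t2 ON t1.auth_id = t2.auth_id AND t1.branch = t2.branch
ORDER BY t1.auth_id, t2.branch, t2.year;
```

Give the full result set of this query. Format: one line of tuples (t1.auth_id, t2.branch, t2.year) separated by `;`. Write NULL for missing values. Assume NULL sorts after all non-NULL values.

(6, KW, 2015); (6, KW, NULL)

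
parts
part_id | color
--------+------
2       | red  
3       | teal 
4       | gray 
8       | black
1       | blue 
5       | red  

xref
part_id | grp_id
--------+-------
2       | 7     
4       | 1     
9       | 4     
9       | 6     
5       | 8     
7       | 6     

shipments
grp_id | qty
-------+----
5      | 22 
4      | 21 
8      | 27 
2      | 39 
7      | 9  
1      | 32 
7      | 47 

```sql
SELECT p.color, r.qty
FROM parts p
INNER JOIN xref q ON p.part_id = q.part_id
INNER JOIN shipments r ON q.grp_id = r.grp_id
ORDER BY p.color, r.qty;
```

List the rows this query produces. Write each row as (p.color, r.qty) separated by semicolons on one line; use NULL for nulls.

(gray, 32); (red, 9); (red, 27); (red, 47)

Step 1 — p INNER JOIN q on part_id → 3 row(s).
Then INNER JOIN `shipments r` on grp_id: keep only rows whose q.grp_id appears in r.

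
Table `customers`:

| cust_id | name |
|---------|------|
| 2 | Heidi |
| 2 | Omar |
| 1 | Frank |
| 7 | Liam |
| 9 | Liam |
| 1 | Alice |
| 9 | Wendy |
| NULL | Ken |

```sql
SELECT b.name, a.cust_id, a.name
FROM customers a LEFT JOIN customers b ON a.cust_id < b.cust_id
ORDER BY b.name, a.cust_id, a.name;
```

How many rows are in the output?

LEFT JOIN keeps every row from `customers a`; unmatched rows get NULL for `customers b`'s columns.
Matching on a.cust_id < b.cust_id. A NULL in a compared column never satisfies the condition.
Matched pairs: 18; unmatched a rows kept: 3.
Total: 18 matched + 3 padded = 21 rows.

21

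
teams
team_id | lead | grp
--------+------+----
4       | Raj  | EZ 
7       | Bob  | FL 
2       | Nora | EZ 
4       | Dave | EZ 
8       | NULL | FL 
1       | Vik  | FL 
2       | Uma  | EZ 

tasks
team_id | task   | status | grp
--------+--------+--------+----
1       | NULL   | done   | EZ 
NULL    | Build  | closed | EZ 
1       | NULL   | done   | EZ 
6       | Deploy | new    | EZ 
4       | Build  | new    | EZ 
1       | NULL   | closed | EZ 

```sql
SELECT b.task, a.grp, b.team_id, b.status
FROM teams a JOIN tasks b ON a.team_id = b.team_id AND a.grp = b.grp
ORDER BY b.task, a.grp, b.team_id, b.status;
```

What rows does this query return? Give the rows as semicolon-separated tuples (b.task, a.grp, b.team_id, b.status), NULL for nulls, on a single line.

(Build, EZ, 4, new); (Build, EZ, 4, new)

INNER JOIN keeps only pairs where the ON condition holds.
Matching on a.team_id = b.team_id AND a.grp = b.grp. A NULL in a compared column never satisfies the condition.
Matched pairs: 2.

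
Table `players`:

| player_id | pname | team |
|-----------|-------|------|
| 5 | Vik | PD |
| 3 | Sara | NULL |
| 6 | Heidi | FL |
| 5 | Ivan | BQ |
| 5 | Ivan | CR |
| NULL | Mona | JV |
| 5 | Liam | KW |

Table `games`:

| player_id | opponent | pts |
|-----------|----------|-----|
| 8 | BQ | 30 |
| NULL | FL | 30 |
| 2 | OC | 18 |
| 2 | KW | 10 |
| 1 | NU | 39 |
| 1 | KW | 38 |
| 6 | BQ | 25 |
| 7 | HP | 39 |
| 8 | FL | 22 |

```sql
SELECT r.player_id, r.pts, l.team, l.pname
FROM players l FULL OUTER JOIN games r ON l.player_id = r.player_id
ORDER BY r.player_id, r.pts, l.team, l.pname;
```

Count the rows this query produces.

15

FULL OUTER JOIN keeps every row from both sides; unmatched rows get NULL for the other side's columns.
Matching on l.player_id = r.player_id. A NULL in a compared column never satisfies the condition.
- l row (player_id=5): no match → kept, r columns NULL.
- l row (player_id=3): no match → kept, r columns NULL.
- l row (player_id=6): matches 1 r row(s) → 1 output row(s).
- l row (player_id=5): no match → kept, r columns NULL.
- l row (player_id=5): no match → kept, r columns NULL.
- l row (player_id=NULL): no match → kept, r columns NULL.
- l row (player_id=5): no match → kept, r columns NULL.
- plus 8 unmatched r row(s), each kept with NULL l columns.
Total: 1 matched + 14 padded = 15 rows.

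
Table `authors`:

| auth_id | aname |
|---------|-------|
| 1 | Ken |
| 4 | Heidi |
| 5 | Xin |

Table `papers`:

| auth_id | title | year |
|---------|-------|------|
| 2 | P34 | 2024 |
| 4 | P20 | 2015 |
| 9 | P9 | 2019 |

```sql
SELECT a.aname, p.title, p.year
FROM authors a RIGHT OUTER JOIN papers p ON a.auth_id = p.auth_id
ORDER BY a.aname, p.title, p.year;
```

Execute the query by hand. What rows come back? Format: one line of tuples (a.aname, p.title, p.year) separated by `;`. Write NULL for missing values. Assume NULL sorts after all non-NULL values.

(Heidi, P20, 2015); (NULL, P34, 2024); (NULL, P9, 2019)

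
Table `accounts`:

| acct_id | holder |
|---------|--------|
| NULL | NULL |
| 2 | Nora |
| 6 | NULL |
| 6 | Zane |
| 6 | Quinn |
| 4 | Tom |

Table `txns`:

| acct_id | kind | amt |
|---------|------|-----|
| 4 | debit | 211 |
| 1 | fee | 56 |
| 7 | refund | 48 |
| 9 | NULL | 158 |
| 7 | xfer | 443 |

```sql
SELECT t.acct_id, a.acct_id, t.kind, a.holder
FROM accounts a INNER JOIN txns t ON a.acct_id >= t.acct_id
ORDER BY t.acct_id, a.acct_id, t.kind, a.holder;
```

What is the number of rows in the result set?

INNER JOIN keeps only pairs where the ON condition holds.
Matching on a.acct_id >= t.acct_id. A NULL in a compared column never satisfies the condition.
- a (acct_id=NULL) has no partner → excluded.
- a (acct_id=2) pairs with 1 row(s) of t.
- a (acct_id=6) pairs with 2 row(s) of t.
- a (acct_id=6) pairs with 2 row(s) of t.
- a (acct_id=6) pairs with 2 row(s) of t.
- a (acct_id=4) pairs with 2 row(s) of t.
Total: 9 rows.

9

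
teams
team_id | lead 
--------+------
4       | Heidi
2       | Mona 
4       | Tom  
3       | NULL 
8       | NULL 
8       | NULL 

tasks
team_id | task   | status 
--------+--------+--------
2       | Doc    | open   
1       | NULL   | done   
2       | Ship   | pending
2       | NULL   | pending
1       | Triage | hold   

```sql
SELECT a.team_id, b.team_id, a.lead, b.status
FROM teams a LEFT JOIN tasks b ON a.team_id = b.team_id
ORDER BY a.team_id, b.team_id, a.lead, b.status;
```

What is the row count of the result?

8

LEFT JOIN keeps every row from `teams`; unmatched rows get NULL for `tasks`'s columns.
Matching on a.team_id = b.team_id.
- a row (team_id=4): no match → kept, b columns NULL.
- a row (team_id=2): matches 3 b row(s) → 3 output row(s).
- a row (team_id=4): no match → kept, b columns NULL.
- a row (team_id=3): no match → kept, b columns NULL.
- a row (team_id=8): no match → kept, b columns NULL.
- a row (team_id=8): no match → kept, b columns NULL.
Total: 3 matched + 5 padded = 8 rows.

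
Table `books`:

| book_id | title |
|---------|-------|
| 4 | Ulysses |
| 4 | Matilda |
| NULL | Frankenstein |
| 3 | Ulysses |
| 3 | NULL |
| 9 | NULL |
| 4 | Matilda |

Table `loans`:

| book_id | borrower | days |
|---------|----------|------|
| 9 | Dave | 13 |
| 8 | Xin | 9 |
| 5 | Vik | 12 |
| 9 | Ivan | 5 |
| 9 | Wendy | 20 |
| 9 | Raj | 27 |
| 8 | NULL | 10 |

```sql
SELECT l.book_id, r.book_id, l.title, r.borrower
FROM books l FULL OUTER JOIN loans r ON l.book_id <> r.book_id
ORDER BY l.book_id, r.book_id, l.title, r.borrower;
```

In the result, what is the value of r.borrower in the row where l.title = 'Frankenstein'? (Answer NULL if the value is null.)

FULL OUTER JOIN keeps every row from both sides; unmatched rows get NULL for the other side's columns.
Matching on l.book_id <> r.book_id. A NULL in a compared column never satisfies the condition.
- book_id=4: 7 matching r row(s), so 7 row(s) emitted.
- book_id=4: 7 matching r row(s), so 7 row(s) emitted.
- book_id=NULL: no r row matches, row kept with r columns NULL.
- book_id=3: 7 matching r row(s), so 7 row(s) emitted.
- book_id=3: 7 matching r row(s), so 7 row(s) emitted.
- book_id=9: 3 matching r row(s), so 3 row(s) emitted.
- book_id=4: 7 matching r row(s), so 7 row(s) emitted.

NULL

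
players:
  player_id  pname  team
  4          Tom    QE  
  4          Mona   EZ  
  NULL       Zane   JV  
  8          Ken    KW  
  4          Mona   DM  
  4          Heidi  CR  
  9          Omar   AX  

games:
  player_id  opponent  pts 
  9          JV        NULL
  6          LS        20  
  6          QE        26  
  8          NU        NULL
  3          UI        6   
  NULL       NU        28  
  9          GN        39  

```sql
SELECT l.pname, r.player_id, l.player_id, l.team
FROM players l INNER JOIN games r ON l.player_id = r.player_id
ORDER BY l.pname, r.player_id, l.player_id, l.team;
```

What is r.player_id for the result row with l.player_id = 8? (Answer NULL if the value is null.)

INNER JOIN keeps only pairs where the ON condition holds.
Matching on l.player_id = r.player_id. A NULL in a compared column never satisfies the condition.
- l[0] player_id=4 → no match; dropped.
- l[1] player_id=4 → no match; dropped.
- l[2] player_id=NULL → no match; dropped.
- l[3] player_id=8 → 1 match(es) in r → 1 row(s).
- l[4] player_id=4 → no match; dropped.
- l[5] player_id=4 → no match; dropped.
- l[6] player_id=9 → 2 match(es) in r → 2 row(s).

8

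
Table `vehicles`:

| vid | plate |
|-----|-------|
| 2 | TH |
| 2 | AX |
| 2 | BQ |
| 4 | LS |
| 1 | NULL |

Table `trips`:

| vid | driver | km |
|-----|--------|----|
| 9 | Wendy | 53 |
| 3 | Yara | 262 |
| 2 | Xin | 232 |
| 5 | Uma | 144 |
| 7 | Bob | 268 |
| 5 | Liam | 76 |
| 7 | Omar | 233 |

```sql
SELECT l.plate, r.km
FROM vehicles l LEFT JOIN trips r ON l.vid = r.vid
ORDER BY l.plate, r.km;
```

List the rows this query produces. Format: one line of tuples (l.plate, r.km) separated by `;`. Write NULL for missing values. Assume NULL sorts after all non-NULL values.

LEFT JOIN keeps every row from `vehicles`; unmatched rows get NULL for `trips`'s columns.
Matching on l.vid = r.vid.
- l (vid=2) pairs with 1 row(s) of r.
- l (vid=2) pairs with 1 row(s) of r.
- l (vid=2) pairs with 1 row(s) of r.
- l (vid=4) has no partner → padded with NULL.
- l (vid=1) has no partner → padded with NULL.
After projecting and ordering:
l.plate | r.km
AX | 232
BQ | 232
LS | NULL
TH | 232
NULL | NULL

(AX, 232); (BQ, 232); (LS, NULL); (TH, 232); (NULL, NULL)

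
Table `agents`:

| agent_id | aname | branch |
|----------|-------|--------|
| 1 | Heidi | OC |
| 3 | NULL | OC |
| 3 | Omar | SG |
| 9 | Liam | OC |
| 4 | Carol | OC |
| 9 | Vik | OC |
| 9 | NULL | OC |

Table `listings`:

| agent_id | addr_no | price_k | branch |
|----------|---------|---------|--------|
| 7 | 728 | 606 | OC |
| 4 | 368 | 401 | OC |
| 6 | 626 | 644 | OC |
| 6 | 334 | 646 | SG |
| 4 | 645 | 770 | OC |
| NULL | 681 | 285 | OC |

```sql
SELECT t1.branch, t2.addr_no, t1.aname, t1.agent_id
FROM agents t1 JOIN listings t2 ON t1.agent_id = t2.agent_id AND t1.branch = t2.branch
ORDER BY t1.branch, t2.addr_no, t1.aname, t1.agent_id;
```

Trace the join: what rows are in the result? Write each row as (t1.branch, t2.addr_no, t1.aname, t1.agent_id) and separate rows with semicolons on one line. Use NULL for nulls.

(OC, 368, Carol, 4); (OC, 645, Carol, 4)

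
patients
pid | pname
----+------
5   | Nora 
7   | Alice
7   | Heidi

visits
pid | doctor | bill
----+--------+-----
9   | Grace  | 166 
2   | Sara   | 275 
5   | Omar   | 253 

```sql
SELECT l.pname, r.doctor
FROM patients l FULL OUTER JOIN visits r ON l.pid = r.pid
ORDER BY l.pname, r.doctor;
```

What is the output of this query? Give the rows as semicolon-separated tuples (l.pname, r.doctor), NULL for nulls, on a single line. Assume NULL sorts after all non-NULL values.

FULL OUTER JOIN keeps every row from both sides; unmatched rows get NULL for the other side's columns.
Matching on l.pid = r.pid.
- pid=5: 1 matching r row(s), so 1 row(s) emitted.
- pid=7: no r row matches, row kept with r columns NULL.
- pid=7: no r row matches, row kept with r columns NULL.
- 2 row(s) from r found no l partner → padded with NULL.
After projecting and ordering:
l.pname | r.doctor
Alice | NULL
Heidi | NULL
Nora | Omar
NULL | Grace
NULL | Sara

(Alice, NULL); (Heidi, NULL); (Nora, Omar); (NULL, Grace); (NULL, Sara)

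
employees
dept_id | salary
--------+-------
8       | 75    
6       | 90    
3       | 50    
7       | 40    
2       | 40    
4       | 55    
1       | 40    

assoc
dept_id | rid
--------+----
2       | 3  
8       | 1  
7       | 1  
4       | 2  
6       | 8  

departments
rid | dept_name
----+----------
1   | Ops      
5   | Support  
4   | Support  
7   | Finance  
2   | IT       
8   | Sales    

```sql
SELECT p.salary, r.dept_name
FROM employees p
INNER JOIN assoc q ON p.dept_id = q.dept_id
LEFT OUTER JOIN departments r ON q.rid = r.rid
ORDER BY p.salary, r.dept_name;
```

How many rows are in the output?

Step 1 — p INNER JOIN q on dept_id → 5 row(s).
Then LEFT JOIN `departments r` on rid: each of those 5 rows is kept; rows whose q.rid has no match in r get NULL for r's columns.
Result: 5 row(s).

5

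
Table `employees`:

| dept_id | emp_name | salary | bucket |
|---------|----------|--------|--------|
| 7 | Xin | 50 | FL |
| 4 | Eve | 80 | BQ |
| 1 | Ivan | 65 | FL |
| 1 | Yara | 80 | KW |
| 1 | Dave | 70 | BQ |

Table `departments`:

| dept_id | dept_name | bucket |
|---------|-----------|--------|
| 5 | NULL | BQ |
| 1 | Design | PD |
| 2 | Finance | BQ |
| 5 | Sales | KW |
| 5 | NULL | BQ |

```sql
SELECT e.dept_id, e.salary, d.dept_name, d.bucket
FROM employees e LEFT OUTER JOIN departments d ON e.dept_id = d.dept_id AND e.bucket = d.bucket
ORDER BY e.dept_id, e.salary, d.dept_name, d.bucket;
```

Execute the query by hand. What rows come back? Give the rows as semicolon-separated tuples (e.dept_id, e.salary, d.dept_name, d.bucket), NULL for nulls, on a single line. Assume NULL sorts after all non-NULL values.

LEFT JOIN keeps every row from `employees`; unmatched rows get NULL for `departments`'s columns.
Matching on e.dept_id = d.dept_id AND e.bucket = d.bucket.
- dept_id=7, bucket=FL: no d row matches, row kept with d columns NULL.
- dept_id=4, bucket=BQ: no d row matches, row kept with d columns NULL.
- dept_id=1, bucket=FL: no d row matches, row kept with d columns NULL.
- dept_id=1, bucket=KW: no d row matches, row kept with d columns NULL.
- dept_id=1, bucket=BQ: no d row matches, row kept with d columns NULL.
After projecting and ordering:
e.dept_id | e.salary | d.dept_name | d.bucket
1 | 65 | NULL | NULL
1 | 70 | NULL | NULL
1 | 80 | NULL | NULL
4 | 80 | NULL | NULL
7 | 50 | NULL | NULL

(1, 65, NULL, NULL); (1, 70, NULL, NULL); (1, 80, NULL, NULL); (4, 80, NULL, NULL); (7, 50, NULL, NULL)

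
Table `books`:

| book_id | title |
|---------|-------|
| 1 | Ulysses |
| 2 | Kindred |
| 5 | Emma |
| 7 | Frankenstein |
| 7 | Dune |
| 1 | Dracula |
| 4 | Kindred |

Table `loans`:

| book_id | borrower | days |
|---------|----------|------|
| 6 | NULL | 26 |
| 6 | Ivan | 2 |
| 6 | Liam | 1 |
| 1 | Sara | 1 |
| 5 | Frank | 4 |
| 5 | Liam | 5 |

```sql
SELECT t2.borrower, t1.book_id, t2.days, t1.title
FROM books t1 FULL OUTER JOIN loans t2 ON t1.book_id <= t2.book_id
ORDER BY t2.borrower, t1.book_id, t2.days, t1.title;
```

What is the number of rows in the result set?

FULL OUTER JOIN keeps every row from both sides; unmatched rows get NULL for the other side's columns.
Matching on t1.book_id <= t2.book_id.
- book_id=1: 6 matching t2 row(s), so 6 row(s) emitted.
- book_id=2: 5 matching t2 row(s), so 5 row(s) emitted.
- book_id=5: 5 matching t2 row(s), so 5 row(s) emitted.
- book_id=7: no t2 row matches, row kept with t2 columns NULL.
- book_id=7: no t2 row matches, row kept with t2 columns NULL.
- book_id=1: 6 matching t2 row(s), so 6 row(s) emitted.
- book_id=4: 5 matching t2 row(s), so 5 row(s) emitted.
Total: 27 matched + 2 padded = 29 rows.

29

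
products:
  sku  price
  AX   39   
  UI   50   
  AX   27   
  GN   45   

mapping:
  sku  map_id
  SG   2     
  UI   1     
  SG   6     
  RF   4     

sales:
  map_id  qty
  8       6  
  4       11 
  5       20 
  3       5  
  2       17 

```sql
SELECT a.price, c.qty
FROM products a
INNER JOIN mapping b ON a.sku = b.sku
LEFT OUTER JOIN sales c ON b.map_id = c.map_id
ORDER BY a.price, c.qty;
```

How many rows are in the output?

1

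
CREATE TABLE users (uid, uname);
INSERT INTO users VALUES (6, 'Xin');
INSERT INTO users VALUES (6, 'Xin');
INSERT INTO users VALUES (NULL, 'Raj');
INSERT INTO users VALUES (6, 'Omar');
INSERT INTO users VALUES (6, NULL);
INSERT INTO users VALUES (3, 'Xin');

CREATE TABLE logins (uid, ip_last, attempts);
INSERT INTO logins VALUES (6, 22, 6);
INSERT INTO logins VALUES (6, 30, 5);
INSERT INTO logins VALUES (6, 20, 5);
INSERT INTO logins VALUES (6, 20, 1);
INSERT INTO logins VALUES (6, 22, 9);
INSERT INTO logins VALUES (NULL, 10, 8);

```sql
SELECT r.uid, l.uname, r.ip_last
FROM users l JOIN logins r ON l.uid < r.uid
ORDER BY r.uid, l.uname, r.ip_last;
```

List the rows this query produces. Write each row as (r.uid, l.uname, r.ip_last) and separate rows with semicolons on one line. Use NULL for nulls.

(6, Xin, 20); (6, Xin, 20); (6, Xin, 22); (6, Xin, 22); (6, Xin, 30)

INNER JOIN keeps only pairs where the ON condition holds.
Matching on l.uid < r.uid. A NULL in a compared column never satisfies the condition.
- l (uid=6) has no partner → excluded.
- l (uid=6) has no partner → excluded.
- l (uid=NULL) has no partner → excluded.
- l (uid=6) has no partner → excluded.
- l (uid=6) has no partner → excluded.
- l (uid=3) pairs with 5 row(s) of r.
After projecting and ordering:
r.uid | l.uname | r.ip_last
6 | Xin | 20
6 | Xin | 20
6 | Xin | 22
6 | Xin | 22
6 | Xin | 30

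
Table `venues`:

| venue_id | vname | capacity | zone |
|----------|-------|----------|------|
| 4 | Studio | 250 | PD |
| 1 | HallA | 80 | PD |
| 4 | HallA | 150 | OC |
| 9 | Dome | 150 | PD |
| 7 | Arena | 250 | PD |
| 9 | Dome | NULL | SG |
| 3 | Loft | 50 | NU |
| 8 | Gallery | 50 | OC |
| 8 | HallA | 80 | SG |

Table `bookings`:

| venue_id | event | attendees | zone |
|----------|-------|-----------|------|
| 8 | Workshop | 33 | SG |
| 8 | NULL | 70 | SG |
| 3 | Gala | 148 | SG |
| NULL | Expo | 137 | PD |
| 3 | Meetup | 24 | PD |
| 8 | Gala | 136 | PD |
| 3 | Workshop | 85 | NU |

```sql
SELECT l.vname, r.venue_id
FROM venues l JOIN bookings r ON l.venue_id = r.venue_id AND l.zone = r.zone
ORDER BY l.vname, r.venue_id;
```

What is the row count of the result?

INNER JOIN keeps only pairs where the ON condition holds.
Matching on l.venue_id = r.venue_id AND l.zone = r.zone. A NULL in a compared column never satisfies the condition.
- l[0] venue_id=4, zone=PD → no match; dropped.
- l[1] venue_id=1, zone=PD → no match; dropped.
- l[2] venue_id=4, zone=OC → no match; dropped.
- l[3] venue_id=9, zone=PD → no match; dropped.
- l[4] venue_id=7, zone=PD → no match; dropped.
- l[5] venue_id=9, zone=SG → no match; dropped.
- l[6] venue_id=3, zone=NU → 1 match(es) in r → 1 row(s).
- l[7] venue_id=8, zone=OC → no match; dropped.
- l[8] venue_id=8, zone=SG → 2 match(es) in r → 2 row(s).
Total: 3 rows.

3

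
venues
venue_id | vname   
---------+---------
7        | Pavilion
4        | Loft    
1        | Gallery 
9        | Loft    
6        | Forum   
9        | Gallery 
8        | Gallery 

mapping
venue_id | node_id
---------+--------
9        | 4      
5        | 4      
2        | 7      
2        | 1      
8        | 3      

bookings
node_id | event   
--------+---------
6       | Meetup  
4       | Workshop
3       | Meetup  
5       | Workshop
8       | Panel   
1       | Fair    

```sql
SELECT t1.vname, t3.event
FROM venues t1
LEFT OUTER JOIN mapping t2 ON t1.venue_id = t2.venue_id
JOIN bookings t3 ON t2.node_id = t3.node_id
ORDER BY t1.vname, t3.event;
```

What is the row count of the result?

Evaluate left to right. First `venues t1 LEFT JOIN mapping t2` on venue_id: 7 row(s).
Then INNER JOIN `bookings t3` on node_id: keep only rows whose t2.node_id appears in t3.
Result: 3 row(s).

3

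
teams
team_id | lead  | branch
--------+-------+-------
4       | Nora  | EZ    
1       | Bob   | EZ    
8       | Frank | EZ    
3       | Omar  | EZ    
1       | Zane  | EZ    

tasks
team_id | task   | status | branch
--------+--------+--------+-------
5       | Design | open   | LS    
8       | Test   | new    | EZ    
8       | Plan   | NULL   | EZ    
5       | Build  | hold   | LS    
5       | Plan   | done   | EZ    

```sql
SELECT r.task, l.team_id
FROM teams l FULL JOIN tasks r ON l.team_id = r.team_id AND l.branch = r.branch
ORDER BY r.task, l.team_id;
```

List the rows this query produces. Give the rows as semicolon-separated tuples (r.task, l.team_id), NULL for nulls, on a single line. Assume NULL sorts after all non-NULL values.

FULL OUTER JOIN keeps every row from both sides; unmatched rows get NULL for the other side's columns.
Matching on l.team_id = r.team_id AND l.branch = r.branch.
- l row (team_id=4, branch=EZ): no match → kept, r columns NULL.
- l row (team_id=1, branch=EZ): no match → kept, r columns NULL.
- l row (team_id=8, branch=EZ): matches 2 r row(s) → 2 output row(s).
- l row (team_id=3, branch=EZ): no match → kept, r columns NULL.
- l row (team_id=1, branch=EZ): no match → kept, r columns NULL.
- plus 3 unmatched r row(s), each kept with NULL l columns.
After projecting and ordering:
r.task | l.team_id
Build | NULL
Design | NULL
Plan | 8
Plan | NULL
Test | 8
NULL | 1
NULL | 1
NULL | 3
NULL | 4

(Build, NULL); (Design, NULL); (Plan, 8); (Plan, NULL); (Test, 8); (NULL, 1); (NULL, 1); (NULL, 3); (NULL, 4)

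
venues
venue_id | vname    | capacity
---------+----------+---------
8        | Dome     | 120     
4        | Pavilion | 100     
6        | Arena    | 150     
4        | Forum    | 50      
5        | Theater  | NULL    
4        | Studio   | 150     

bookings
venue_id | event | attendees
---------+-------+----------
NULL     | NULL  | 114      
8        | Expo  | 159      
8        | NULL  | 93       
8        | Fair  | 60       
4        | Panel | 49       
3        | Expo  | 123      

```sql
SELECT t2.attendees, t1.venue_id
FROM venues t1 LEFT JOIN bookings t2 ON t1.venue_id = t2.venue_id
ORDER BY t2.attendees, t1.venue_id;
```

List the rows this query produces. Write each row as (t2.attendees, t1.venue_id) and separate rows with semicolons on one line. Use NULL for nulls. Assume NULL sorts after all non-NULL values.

LEFT JOIN keeps every row from `venues`; unmatched rows get NULL for `bookings`'s columns.
Matching on t1.venue_id = t2.venue_id. A NULL in a compared column never satisfies the condition.
- venue_id=8: 3 matching t2 row(s), so 3 row(s) emitted.
- venue_id=4: 1 matching t2 row(s), so 1 row(s) emitted.
- venue_id=6: no t2 row matches, row kept with t2 columns NULL.
- venue_id=4: 1 matching t2 row(s), so 1 row(s) emitted.
- venue_id=5: no t2 row matches, row kept with t2 columns NULL.
- venue_id=4: 1 matching t2 row(s), so 1 row(s) emitted.
After projecting and ordering:
t2.attendees | t1.venue_id
49 | 4
49 | 4
49 | 4
60 | 8
93 | 8
159 | 8
NULL | 5
NULL | 6

(49, 4); (49, 4); (49, 4); (60, 8); (93, 8); (159, 8); (NULL, 5); (NULL, 6)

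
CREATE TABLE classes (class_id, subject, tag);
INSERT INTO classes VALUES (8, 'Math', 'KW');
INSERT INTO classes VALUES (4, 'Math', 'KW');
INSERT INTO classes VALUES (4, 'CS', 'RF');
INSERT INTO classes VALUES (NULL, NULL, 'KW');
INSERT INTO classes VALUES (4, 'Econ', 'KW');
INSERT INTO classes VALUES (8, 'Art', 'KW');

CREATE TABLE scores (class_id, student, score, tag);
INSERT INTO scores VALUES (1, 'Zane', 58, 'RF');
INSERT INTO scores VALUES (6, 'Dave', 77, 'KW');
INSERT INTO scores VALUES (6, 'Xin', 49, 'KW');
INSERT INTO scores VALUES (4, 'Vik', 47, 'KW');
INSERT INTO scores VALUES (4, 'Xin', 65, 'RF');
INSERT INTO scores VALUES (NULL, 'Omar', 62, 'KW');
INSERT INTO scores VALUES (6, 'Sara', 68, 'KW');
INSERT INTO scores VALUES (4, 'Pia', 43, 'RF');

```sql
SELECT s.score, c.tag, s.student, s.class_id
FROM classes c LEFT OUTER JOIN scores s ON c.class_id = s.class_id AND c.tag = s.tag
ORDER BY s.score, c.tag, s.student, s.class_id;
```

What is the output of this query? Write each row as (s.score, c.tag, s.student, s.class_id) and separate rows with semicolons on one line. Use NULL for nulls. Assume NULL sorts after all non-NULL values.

LEFT JOIN keeps every row from `classes`; unmatched rows get NULL for `scores`'s columns.
Matching on c.class_id = s.class_id AND c.tag = s.tag. A NULL in a compared column never satisfies the condition.
- c[0] class_id=8, tag=KW → no match; kept with NULLs on the s side.
- c[1] class_id=4, tag=KW → 1 match(es) in s → 1 row(s).
- c[2] class_id=4, tag=RF → 2 match(es) in s → 2 row(s).
- c[3] class_id=NULL, tag=KW → no match; kept with NULLs on the s side.
- c[4] class_id=4, tag=KW → 1 match(es) in s → 1 row(s).
- c[5] class_id=8, tag=KW → no match; kept with NULLs on the s side.
After projecting and ordering:
s.score | c.tag | s.student | s.class_id
43 | RF | Pia | 4
47 | KW | Vik | 4
47 | KW | Vik | 4
65 | RF | Xin | 4
NULL | KW | NULL | NULL
NULL | KW | NULL | NULL
NULL | KW | NULL | NULL

(43, RF, Pia, 4); (47, KW, Vik, 4); (47, KW, Vik, 4); (65, RF, Xin, 4); (NULL, KW, NULL, NULL); (NULL, KW, NULL, NULL); (NULL, KW, NULL, NULL)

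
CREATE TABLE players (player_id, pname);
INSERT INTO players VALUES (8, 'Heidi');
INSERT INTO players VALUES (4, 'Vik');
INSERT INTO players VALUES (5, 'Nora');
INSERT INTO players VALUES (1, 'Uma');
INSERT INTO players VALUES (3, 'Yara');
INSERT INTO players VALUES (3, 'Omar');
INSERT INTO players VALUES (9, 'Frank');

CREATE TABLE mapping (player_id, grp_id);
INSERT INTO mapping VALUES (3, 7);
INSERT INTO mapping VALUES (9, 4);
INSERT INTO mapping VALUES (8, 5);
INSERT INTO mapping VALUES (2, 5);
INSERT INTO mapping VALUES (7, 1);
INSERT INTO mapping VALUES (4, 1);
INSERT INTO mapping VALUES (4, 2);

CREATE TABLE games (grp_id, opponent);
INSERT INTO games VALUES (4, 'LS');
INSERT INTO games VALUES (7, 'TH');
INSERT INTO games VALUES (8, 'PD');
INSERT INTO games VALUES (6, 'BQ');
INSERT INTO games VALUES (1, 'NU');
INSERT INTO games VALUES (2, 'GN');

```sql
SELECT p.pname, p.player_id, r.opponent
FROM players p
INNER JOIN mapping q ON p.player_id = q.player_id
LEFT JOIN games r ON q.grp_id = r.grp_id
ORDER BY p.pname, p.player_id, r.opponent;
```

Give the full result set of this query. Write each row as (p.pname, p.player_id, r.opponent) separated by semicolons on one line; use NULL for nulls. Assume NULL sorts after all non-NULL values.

Joins associate left-to-right: players INNER JOIN mapping on player_id gives 6 intermediate row(s).
Then LEFT JOIN `games r` on grp_id: each of those 6 rows is kept; rows whose q.grp_id has no match in r get NULL for r's columns.

(Frank, 9, LS); (Heidi, 8, NULL); (Omar, 3, TH); (Vik, 4, GN); (Vik, 4, NU); (Yara, 3, TH)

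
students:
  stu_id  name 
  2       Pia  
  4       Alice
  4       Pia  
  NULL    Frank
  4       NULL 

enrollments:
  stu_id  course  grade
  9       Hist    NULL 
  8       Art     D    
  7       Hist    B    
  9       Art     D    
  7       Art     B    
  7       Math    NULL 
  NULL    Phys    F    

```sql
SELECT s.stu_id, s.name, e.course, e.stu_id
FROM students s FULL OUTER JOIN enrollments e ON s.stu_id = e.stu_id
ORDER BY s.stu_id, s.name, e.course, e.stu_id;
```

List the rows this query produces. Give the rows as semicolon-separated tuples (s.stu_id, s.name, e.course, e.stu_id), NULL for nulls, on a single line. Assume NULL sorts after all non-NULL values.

(2, Pia, NULL, NULL); (4, Alice, NULL, NULL); (4, Pia, NULL, NULL); (4, NULL, NULL, NULL); (NULL, Frank, NULL, NULL); (NULL, NULL, Art, 7); (NULL, NULL, Art, 8); (NULL, NULL, Art, 9); (NULL, NULL, Hist, 7); (NULL, NULL, Hist, 9); (NULL, NULL, Math, 7); (NULL, NULL, Phys, NULL)

FULL OUTER JOIN keeps every row from both sides; unmatched rows get NULL for the other side's columns.
Matching on s.stu_id = e.stu_id. A NULL in a compared column never satisfies the condition.
Matched pairs: 0; unmatched s rows kept: 5; unmatched e rows kept: 7.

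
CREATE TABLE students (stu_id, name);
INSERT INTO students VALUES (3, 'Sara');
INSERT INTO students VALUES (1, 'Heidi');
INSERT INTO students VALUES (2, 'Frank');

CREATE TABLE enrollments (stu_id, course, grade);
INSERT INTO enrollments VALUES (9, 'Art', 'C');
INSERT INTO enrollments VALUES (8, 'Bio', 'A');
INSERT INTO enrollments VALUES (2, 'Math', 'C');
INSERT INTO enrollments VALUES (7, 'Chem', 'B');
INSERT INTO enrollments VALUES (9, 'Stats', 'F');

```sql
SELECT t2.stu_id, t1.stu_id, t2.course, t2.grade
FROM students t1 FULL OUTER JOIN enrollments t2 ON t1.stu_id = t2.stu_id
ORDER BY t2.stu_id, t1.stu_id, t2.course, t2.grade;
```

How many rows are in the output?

7

FULL OUTER JOIN keeps every row from both sides; unmatched rows get NULL for the other side's columns.
Matching on t1.stu_id = t2.stu_id.
- stu_id=3: no t2 row matches, row kept with t2 columns NULL.
- stu_id=1: no t2 row matches, row kept with t2 columns NULL.
- stu_id=2: 1 matching t2 row(s), so 1 row(s) emitted.
- 4 t2 row(s) had no t1 match → kept, t1 columns NULL.
Total: 1 matched + 6 padded = 7 rows.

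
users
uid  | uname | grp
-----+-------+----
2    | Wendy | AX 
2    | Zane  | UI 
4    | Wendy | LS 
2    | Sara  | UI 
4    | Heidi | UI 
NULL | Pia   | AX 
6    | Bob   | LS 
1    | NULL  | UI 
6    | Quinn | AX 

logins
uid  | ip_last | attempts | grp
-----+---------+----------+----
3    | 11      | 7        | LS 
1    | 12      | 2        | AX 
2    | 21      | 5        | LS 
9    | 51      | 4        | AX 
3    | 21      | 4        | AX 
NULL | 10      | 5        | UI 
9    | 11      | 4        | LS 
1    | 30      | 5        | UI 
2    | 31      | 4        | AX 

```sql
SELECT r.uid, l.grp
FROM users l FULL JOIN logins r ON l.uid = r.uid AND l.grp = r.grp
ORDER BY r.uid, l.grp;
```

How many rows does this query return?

FULL OUTER JOIN keeps every row from both sides; unmatched rows get NULL for the other side's columns.
Matching on l.uid = r.uid AND l.grp = r.grp. A NULL in a compared column never satisfies the condition.
- uid=2, grp=AX: 1 matching r row(s), so 1 row(s) emitted.
- uid=2, grp=UI: no r row matches, row kept with r columns NULL.
- uid=4, grp=LS: no r row matches, row kept with r columns NULL.
- uid=2, grp=UI: no r row matches, row kept with r columns NULL.
- uid=4, grp=UI: no r row matches, row kept with r columns NULL.
- uid=NULL, grp=AX: no r row matches, row kept with r columns NULL.
- uid=6, grp=LS: no r row matches, row kept with r columns NULL.
- uid=1, grp=UI: 1 matching r row(s), so 1 row(s) emitted.
- uid=6, grp=AX: no r row matches, row kept with r columns NULL.
- 7 row(s) from r found no l partner → padded with NULL.
Total: 2 matched + 14 padded = 16 rows.

16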